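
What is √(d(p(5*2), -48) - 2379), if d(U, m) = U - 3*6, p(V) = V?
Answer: I*√2387 ≈ 48.857*I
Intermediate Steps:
d(U, m) = -18 + U (d(U, m) = U - 18 = -18 + U)
√(d(p(5*2), -48) - 2379) = √((-18 + 5*2) - 2379) = √((-18 + 10) - 2379) = √(-8 - 2379) = √(-2387) = I*√2387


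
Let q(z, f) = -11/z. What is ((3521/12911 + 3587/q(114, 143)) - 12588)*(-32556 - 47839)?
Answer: 568172521656425/142021 ≈ 4.0006e+9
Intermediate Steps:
((3521/12911 + 3587/q(114, 143)) - 12588)*(-32556 - 47839) = ((3521/12911 + 3587/((-11/114))) - 12588)*(-32556 - 47839) = ((3521*(1/12911) + 3587/((-11*1/114))) - 12588)*(-80395) = ((3521/12911 + 3587/(-11/114)) - 12588)*(-80395) = ((3521/12911 + 3587*(-114/11)) - 12588)*(-80395) = ((3521/12911 - 408918/11) - 12588)*(-80395) = (-5279501567/142021 - 12588)*(-80395) = -7067261915/142021*(-80395) = 568172521656425/142021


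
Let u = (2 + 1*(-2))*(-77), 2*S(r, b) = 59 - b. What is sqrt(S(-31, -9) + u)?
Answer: sqrt(34) ≈ 5.8309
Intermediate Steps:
S(r, b) = 59/2 - b/2 (S(r, b) = (59 - b)/2 = 59/2 - b/2)
u = 0 (u = (2 - 2)*(-77) = 0*(-77) = 0)
sqrt(S(-31, -9) + u) = sqrt((59/2 - 1/2*(-9)) + 0) = sqrt((59/2 + 9/2) + 0) = sqrt(34 + 0) = sqrt(34)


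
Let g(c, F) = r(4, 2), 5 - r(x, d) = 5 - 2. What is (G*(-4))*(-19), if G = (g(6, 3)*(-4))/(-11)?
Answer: 608/11 ≈ 55.273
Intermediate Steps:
r(x, d) = 2 (r(x, d) = 5 - (5 - 2) = 5 - 1*3 = 5 - 3 = 2)
g(c, F) = 2
G = 8/11 (G = (2*(-4))/(-11) = -8*(-1/11) = 8/11 ≈ 0.72727)
(G*(-4))*(-19) = ((8/11)*(-4))*(-19) = -32/11*(-19) = 608/11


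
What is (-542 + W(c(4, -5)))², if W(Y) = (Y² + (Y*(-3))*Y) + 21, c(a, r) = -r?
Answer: 326041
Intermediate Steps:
W(Y) = 21 - 2*Y² (W(Y) = (Y² + (-3*Y)*Y) + 21 = (Y² - 3*Y²) + 21 = -2*Y² + 21 = 21 - 2*Y²)
(-542 + W(c(4, -5)))² = (-542 + (21 - 2*(-1*(-5))²))² = (-542 + (21 - 2*5²))² = (-542 + (21 - 2*25))² = (-542 + (21 - 50))² = (-542 - 29)² = (-571)² = 326041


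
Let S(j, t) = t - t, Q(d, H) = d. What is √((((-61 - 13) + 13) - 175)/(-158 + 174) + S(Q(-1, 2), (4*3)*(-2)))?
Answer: I*√59/2 ≈ 3.8406*I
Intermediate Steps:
S(j, t) = 0
√((((-61 - 13) + 13) - 175)/(-158 + 174) + S(Q(-1, 2), (4*3)*(-2))) = √((((-61 - 13) + 13) - 175)/(-158 + 174) + 0) = √(((-74 + 13) - 175)/16 + 0) = √((-61 - 175)*(1/16) + 0) = √(-236*1/16 + 0) = √(-59/4 + 0) = √(-59/4) = I*√59/2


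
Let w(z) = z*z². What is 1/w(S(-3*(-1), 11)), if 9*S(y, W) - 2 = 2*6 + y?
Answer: 729/4913 ≈ 0.14838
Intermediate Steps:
S(y, W) = 14/9 + y/9 (S(y, W) = 2/9 + (2*6 + y)/9 = 2/9 + (12 + y)/9 = 2/9 + (4/3 + y/9) = 14/9 + y/9)
w(z) = z³
1/w(S(-3*(-1), 11)) = 1/((14/9 + (-3*(-1))/9)³) = 1/((14/9 + (⅑)*3)³) = 1/((14/9 + ⅓)³) = 1/((17/9)³) = 1/(4913/729) = 729/4913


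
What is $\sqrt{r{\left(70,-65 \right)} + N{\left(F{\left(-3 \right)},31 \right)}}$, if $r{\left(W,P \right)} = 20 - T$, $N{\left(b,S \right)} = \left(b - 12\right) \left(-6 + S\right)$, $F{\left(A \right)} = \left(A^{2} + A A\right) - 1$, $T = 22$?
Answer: $\sqrt{123} \approx 11.091$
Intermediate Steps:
$F{\left(A \right)} = -1 + 2 A^{2}$ ($F{\left(A \right)} = \left(A^{2} + A^{2}\right) - 1 = 2 A^{2} - 1 = -1 + 2 A^{2}$)
$N{\left(b,S \right)} = \left(-12 + b\right) \left(-6 + S\right)$
$r{\left(W,P \right)} = -2$ ($r{\left(W,P \right)} = 20 - 22 = -2$)
$\sqrt{r{\left(70,-65 \right)} + N{\left(F{\left(-3 \right)},31 \right)}} = \sqrt{-2 + \left(72 - 372 - 6 \left(-1 + 2 \left(-3\right)^{2}\right) + 31 \left(-1 + 2 \left(-3\right)^{2}\right)\right)} = \sqrt{-2 + \left(72 - 372 - 6 \left(-1 + 2 \cdot 9\right) + 31 \left(-1 + 2 \cdot 9\right)\right)} = \sqrt{-2 + \left(72 - 372 - 6 \left(-1 + 18\right) + 31 \left(-1 + 18\right)\right)} = \sqrt{-2 + \left(72 - 372 - 102 + 31 \cdot 17\right)} = \sqrt{-2 + \left(72 - 372 - 102 + 527\right)} = \sqrt{-2 + 125} = \sqrt{123}$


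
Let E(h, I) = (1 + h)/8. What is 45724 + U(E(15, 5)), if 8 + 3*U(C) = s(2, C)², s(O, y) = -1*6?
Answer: 137200/3 ≈ 45733.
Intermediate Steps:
s(O, y) = -6
E(h, I) = ⅛ + h/8 (E(h, I) = (1 + h)*(⅛) = ⅛ + h/8)
U(C) = 28/3 (U(C) = -8/3 + (⅓)*(-6)² = -8/3 + (⅓)*36 = -8/3 + 12 = 28/3)
45724 + U(E(15, 5)) = 45724 + 28/3 = 137200/3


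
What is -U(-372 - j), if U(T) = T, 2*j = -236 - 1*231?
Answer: 277/2 ≈ 138.50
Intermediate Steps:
j = -467/2 (j = (-236 - 1*231)/2 = (-236 - 231)/2 = (1/2)*(-467) = -467/2 ≈ -233.50)
-U(-372 - j) = -(-372 - 1*(-467/2)) = -(-372 + 467/2) = -1*(-277/2) = 277/2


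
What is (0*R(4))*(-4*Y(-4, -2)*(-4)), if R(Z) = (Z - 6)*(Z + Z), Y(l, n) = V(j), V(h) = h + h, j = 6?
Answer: 0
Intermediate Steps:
V(h) = 2*h
Y(l, n) = 12 (Y(l, n) = 2*6 = 12)
R(Z) = 2*Z*(-6 + Z) (R(Z) = (-6 + Z)*(2*Z) = 2*Z*(-6 + Z))
(0*R(4))*(-4*Y(-4, -2)*(-4)) = (0*(2*4*(-6 + 4)))*(-4*12*(-4)) = (0*(2*4*(-2)))*(-48*(-4)) = (0*(-16))*192 = 0*192 = 0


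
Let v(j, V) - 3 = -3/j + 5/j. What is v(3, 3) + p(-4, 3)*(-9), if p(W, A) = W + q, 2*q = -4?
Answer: 173/3 ≈ 57.667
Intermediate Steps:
q = -2 (q = (½)*(-4) = -2)
p(W, A) = -2 + W (p(W, A) = W - 2 = -2 + W)
v(j, V) = 3 + 2/j (v(j, V) = 3 + (-3/j + 5/j) = 3 + 2/j)
v(3, 3) + p(-4, 3)*(-9) = (3 + 2/3) + (-2 - 4)*(-9) = (3 + 2*(⅓)) - 6*(-9) = (3 + ⅔) + 54 = 11/3 + 54 = 173/3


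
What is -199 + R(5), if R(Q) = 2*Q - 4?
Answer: -193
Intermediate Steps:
R(Q) = -4 + 2*Q
-199 + R(5) = -199 + (-4 + 2*5) = -199 + (-4 + 10) = -199 + 6 = -193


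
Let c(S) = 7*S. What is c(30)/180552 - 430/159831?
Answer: -170825/111851964 ≈ -0.0015272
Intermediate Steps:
c(30)/180552 - 430/159831 = (7*30)/180552 - 430/159831 = 210*(1/180552) - 430*1/159831 = 35/30092 - 10/3717 = -170825/111851964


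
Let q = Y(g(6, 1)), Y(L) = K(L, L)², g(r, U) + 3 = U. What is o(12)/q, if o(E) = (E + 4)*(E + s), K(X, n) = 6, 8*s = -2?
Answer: 47/9 ≈ 5.2222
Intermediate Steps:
s = -¼ (s = (⅛)*(-2) = -¼ ≈ -0.25000)
g(r, U) = -3 + U
o(E) = (4 + E)*(-¼ + E) (o(E) = (E + 4)*(E - ¼) = (4 + E)*(-¼ + E))
Y(L) = 36 (Y(L) = 6² = 36)
q = 36
o(12)/q = (-1 + 12² + (15/4)*12)/36 = (-1 + 144 + 45)*(1/36) = 188*(1/36) = 47/9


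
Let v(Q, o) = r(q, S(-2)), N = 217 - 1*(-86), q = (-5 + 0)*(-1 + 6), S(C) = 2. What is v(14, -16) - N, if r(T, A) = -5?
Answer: -308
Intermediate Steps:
q = -25 (q = -5*5 = -25)
N = 303 (N = 217 + 86 = 303)
v(Q, o) = -5
v(14, -16) - N = -5 - 1*303 = -5 - 303 = -308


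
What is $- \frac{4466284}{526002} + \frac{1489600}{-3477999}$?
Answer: $- \frac{4465589454}{500666237} \approx -8.9193$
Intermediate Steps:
$- \frac{4466284}{526002} + \frac{1489600}{-3477999} = \left(-4466284\right) \frac{1}{526002} + 1489600 \left(- \frac{1}{3477999}\right) = - \frac{2233142}{263001} - \frac{212800}{496857} = - \frac{4465589454}{500666237}$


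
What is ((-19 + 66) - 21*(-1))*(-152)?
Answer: -10336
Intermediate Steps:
((-19 + 66) - 21*(-1))*(-152) = (47 + 21)*(-152) = 68*(-152) = -10336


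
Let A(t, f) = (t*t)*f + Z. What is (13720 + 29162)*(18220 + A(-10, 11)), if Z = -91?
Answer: 824577978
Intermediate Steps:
A(t, f) = -91 + f*t² (A(t, f) = (t*t)*f - 91 = t²*f - 91 = f*t² - 91 = -91 + f*t²)
(13720 + 29162)*(18220 + A(-10, 11)) = (13720 + 29162)*(18220 + (-91 + 11*(-10)²)) = 42882*(18220 + (-91 + 11*100)) = 42882*(18220 + (-91 + 1100)) = 42882*(18220 + 1009) = 42882*19229 = 824577978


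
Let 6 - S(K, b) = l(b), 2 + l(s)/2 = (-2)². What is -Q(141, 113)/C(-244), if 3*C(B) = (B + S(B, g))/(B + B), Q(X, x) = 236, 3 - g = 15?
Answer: -172752/121 ≈ -1427.7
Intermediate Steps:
l(s) = 4 (l(s) = -4 + 2*(-2)² = -4 + 2*4 = -4 + 8 = 4)
g = -12 (g = 3 - 1*15 = 3 - 15 = -12)
S(K, b) = 2 (S(K, b) = 6 - 1*4 = 6 - 4 = 2)
C(B) = (2 + B)/(6*B) (C(B) = ((B + 2)/(B + B))/3 = ((2 + B)/((2*B)))/3 = ((2 + B)*(1/(2*B)))/3 = ((2 + B)/(2*B))/3 = (2 + B)/(6*B))
-Q(141, 113)/C(-244) = -236/((⅙)*(2 - 244)/(-244)) = -236/((⅙)*(-1/244)*(-242)) = -236/121/732 = -236*732/121 = -1*172752/121 = -172752/121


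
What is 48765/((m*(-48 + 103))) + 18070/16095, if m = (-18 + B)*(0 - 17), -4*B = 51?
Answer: 69568414/24680073 ≈ 2.8188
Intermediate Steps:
B = -51/4 (B = -¼*51 = -51/4 ≈ -12.750)
m = 2091/4 (m = (-18 - 51/4)*(0 - 17) = -123/4*(-17) = 2091/4 ≈ 522.75)
48765/((m*(-48 + 103))) + 18070/16095 = 48765/((2091*(-48 + 103)/4)) + 18070/16095 = 48765/(((2091/4)*55)) + 18070*(1/16095) = 48765/(115005/4) + 3614/3219 = 48765*(4/115005) + 3614/3219 = 13004/7667 + 3614/3219 = 69568414/24680073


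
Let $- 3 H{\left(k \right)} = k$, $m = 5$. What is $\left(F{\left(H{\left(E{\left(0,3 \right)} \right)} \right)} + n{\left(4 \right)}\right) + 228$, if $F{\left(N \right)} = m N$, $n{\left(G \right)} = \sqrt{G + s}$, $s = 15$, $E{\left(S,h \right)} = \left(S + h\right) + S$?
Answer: $223 + \sqrt{19} \approx 227.36$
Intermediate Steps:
$E{\left(S,h \right)} = h + 2 S$
$H{\left(k \right)} = - \frac{k}{3}$
$n{\left(G \right)} = \sqrt{15 + G}$ ($n{\left(G \right)} = \sqrt{G + 15} = \sqrt{15 + G}$)
$F{\left(N \right)} = 5 N$
$\left(F{\left(H{\left(E{\left(0,3 \right)} \right)} \right)} + n{\left(4 \right)}\right) + 228 = \left(5 \left(- \frac{3 + 2 \cdot 0}{3}\right) + \sqrt{15 + 4}\right) + 228 = \left(5 \left(- \frac{3 + 0}{3}\right) + \sqrt{19}\right) + 228 = \left(5 \left(\left(- \frac{1}{3}\right) 3\right) + \sqrt{19}\right) + 228 = \left(5 \left(-1\right) + \sqrt{19}\right) + 228 = \left(-5 + \sqrt{19}\right) + 228 = 223 + \sqrt{19}$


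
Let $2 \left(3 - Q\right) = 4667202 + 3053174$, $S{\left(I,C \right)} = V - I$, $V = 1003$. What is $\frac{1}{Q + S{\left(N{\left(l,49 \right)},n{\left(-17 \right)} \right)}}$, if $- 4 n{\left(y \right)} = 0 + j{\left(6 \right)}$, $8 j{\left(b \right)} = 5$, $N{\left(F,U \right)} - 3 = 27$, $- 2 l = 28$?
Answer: $- \frac{1}{3859212} \approx -2.5912 \cdot 10^{-7}$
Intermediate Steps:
$l = -14$ ($l = \left(- \frac{1}{2}\right) 28 = -14$)
$N{\left(F,U \right)} = 30$ ($N{\left(F,U \right)} = 3 + 27 = 30$)
$j{\left(b \right)} = \frac{5}{8}$ ($j{\left(b \right)} = \frac{1}{8} \cdot 5 = \frac{5}{8}$)
$n{\left(y \right)} = - \frac{5}{32}$ ($n{\left(y \right)} = - \frac{0 + \frac{5}{8}}{4} = \left(- \frac{1}{4}\right) \frac{5}{8} = - \frac{5}{32}$)
$S{\left(I,C \right)} = 1003 - I$
$Q = -3860185$ ($Q = 3 - \frac{4667202 + 3053174}{2} = 3 - 3860188 = -3860185$)
$\frac{1}{Q + S{\left(N{\left(l,49 \right)},n{\left(-17 \right)} \right)}} = \frac{1}{-3860185 + \left(1003 - 30\right)} = \frac{1}{-3860185 + 973} = \frac{1}{-3859212} = - \frac{1}{3859212}$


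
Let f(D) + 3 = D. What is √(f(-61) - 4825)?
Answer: I*√4889 ≈ 69.921*I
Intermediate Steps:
f(D) = -3 + D
√(f(-61) - 4825) = √((-3 - 61) - 4825) = √(-64 - 4825) = √(-4889) = I*√4889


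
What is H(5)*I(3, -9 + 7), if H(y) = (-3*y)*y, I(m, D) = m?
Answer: -225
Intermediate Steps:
H(y) = -3*y**2
H(5)*I(3, -9 + 7) = -3*5**2*3 = -3*25*3 = -75*3 = -225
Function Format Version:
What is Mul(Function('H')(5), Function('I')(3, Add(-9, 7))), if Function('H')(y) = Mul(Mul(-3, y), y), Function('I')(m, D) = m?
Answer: -225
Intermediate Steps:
Function('H')(y) = Mul(-3, Pow(y, 2))
Mul(Function('H')(5), Function('I')(3, Add(-9, 7))) = Mul(Mul(-3, Pow(5, 2)), 3) = Mul(Mul(-3, 25), 3) = Mul(-75, 3) = -225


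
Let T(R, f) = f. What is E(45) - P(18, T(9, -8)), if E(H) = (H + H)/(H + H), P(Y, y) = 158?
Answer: -157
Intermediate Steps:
E(H) = 1 (E(H) = (2*H)/((2*H)) = (2*H)*(1/(2*H)) = 1)
E(45) - P(18, T(9, -8)) = 1 - 1*158 = 1 - 158 = -157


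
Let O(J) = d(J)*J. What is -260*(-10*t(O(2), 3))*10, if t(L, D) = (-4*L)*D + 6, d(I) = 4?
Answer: -2340000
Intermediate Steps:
O(J) = 4*J
t(L, D) = 6 - 4*D*L (t(L, D) = -4*D*L + 6 = 6 - 4*D*L)
-260*(-10*t(O(2), 3))*10 = -260*(-10*(6 - 4*3*4*2))*10 = -260*(-10*(6 - 4*3*8))*10 = -260*(-10*(6 - 96))*10 = -260*(-10*(-90))*10 = -234000*10 = -260*9000 = -2340000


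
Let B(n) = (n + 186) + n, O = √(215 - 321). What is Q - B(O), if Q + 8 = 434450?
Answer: 434256 - 2*I*√106 ≈ 4.3426e+5 - 20.591*I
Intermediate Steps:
Q = 434442 (Q = -8 + 434450 = 434442)
O = I*√106 (O = √(-106) = I*√106 ≈ 10.296*I)
B(n) = 186 + 2*n (B(n) = (186 + n) + n = 186 + 2*n)
Q - B(O) = 434442 - (186 + 2*(I*√106)) = 434442 - (186 + 2*I*√106) = 434442 + (-186 - 2*I*√106) = 434256 - 2*I*√106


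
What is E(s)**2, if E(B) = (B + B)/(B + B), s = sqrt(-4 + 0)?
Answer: 1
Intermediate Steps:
s = 2*I (s = sqrt(-4) = 2*I ≈ 2.0*I)
E(B) = 1 (E(B) = (2*B)/((2*B)) = (2*B)*(1/(2*B)) = 1)
E(s)**2 = 1**2 = 1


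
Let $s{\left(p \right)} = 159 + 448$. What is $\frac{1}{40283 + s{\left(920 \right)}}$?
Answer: $\frac{1}{40890} \approx 2.4456 \cdot 10^{-5}$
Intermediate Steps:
$s{\left(p \right)} = 607$
$\frac{1}{40283 + s{\left(920 \right)}} = \frac{1}{40283 + 607} = \frac{1}{40890}$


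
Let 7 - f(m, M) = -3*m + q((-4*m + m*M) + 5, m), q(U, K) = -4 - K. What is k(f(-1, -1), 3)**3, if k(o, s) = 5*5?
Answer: 15625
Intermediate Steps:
f(m, M) = 11 + 4*m (f(m, M) = 7 - (-3*m + (-4 - m)) = 7 - (-4 - 4*m) = 7 + (4 + 4*m) = 11 + 4*m)
k(o, s) = 25
k(f(-1, -1), 3)**3 = 25**3 = 15625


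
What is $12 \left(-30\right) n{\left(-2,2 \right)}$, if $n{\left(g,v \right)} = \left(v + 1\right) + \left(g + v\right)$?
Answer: $-1080$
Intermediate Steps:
$n{\left(g,v \right)} = 1 + g + 2 v$ ($n{\left(g,v \right)} = \left(1 + v\right) + \left(g + v\right) = 1 + g + 2 v$)
$12 \left(-30\right) n{\left(-2,2 \right)} = 12 \left(-30\right) \left(1 - 2 + 2 \cdot 2\right) = - 360 \left(1 - 2 + 4\right) = \left(-360\right) 3 = -1080$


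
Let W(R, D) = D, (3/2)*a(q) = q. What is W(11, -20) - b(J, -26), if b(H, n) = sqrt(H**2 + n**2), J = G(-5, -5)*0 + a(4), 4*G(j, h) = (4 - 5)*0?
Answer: -20 - 2*sqrt(1537)/3 ≈ -46.136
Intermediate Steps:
G(j, h) = 0 (G(j, h) = ((4 - 5)*0)/4 = (-1*0)/4 = (1/4)*0 = 0)
a(q) = 2*q/3
J = 8/3 (J = 0*0 + (2/3)*4 = 0 + 8/3 = 8/3 ≈ 2.6667)
W(11, -20) - b(J, -26) = -20 - sqrt((8/3)**2 + (-26)**2) = -20 - sqrt(64/9 + 676) = -20 - sqrt(6148/9) = -20 - 2*sqrt(1537)/3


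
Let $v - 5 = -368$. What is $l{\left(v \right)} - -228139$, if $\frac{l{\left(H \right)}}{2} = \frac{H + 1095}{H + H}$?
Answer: $\frac{27604575}{121} \approx 2.2814 \cdot 10^{5}$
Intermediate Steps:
$v = -363$ ($v = 5 - 368 = -363$)
$l{\left(H \right)} = \frac{1095 + H}{H}$ ($l{\left(H \right)} = 2 \frac{H + 1095}{H + H} = 2 \frac{1095 + H}{2 H} = \frac{1095 + H}{H}$)
$l{\left(v \right)} - -228139 = \frac{1095 - 363}{-363} - -228139 = \left(- \frac{1}{363}\right) 732 + 228139 = - \frac{244}{121} + 228139 = \frac{27604575}{121}$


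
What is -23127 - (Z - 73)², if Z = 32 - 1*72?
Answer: -35896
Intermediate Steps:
Z = -40 (Z = 32 - 72 = -40)
-23127 - (Z - 73)² = -23127 - (-40 - 73)² = -23127 - 1*(-113)² = -23127 - 1*12769 = -23127 - 12769 = -35896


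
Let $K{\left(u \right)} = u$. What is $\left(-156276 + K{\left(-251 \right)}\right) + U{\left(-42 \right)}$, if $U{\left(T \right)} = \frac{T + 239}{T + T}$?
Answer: $- \frac{13148465}{84} \approx -1.5653 \cdot 10^{5}$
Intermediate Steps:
$U{\left(T \right)} = \frac{239 + T}{2 T}$
$\left(-156276 + K{\left(-251 \right)}\right) + U{\left(-42 \right)} = \left(-156276 - 251\right) + \frac{239 - 42}{2 \left(-42\right)} = -156527 + \frac{1}{2} \left(- \frac{1}{42}\right) 197 = -156527 - \frac{197}{84} = - \frac{13148465}{84}$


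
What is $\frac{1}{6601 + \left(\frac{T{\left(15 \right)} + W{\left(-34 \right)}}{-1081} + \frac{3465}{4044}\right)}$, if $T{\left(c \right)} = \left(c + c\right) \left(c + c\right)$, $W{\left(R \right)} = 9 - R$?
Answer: $\frac{63356}{418211973} \approx 0.00015149$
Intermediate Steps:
$T{\left(c \right)} = 4 c^{2}$ ($T{\left(c \right)} = 2 c 2 c = 4 c^{2}$)
$\frac{1}{6601 + \left(\frac{T{\left(15 \right)} + W{\left(-34 \right)}}{-1081} + \frac{3465}{4044}\right)} = \frac{1}{6601 + \left(\frac{4 \cdot 15^{2} + \left(9 - -34\right)}{-1081} + \frac{3465}{4044}\right)} = \frac{1}{6601 + \left(\left(4 \cdot 225 + \left(9 + 34\right)\right) \left(- \frac{1}{1081}\right) + 3465 \cdot \frac{1}{4044}\right)} = \frac{1}{6601 + \left(\left(900 + 43\right) \left(- \frac{1}{1081}\right) + \frac{1155}{1348}\right)} = \frac{1}{6601 + \left(943 \left(- \frac{1}{1081}\right) + \frac{1155}{1348}\right)} = \frac{1}{6601 + \left(- \frac{41}{47} + \frac{1155}{1348}\right)} = \frac{1}{6601 - \frac{983}{63356}} = \frac{1}{\frac{418211973}{63356}} = \frac{63356}{418211973}$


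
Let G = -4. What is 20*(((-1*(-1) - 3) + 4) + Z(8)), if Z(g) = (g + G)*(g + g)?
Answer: 1320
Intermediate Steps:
Z(g) = 2*g*(-4 + g) (Z(g) = (g - 4)*(g + g) = (-4 + g)*(2*g) = 2*g*(-4 + g))
20*(((-1*(-1) - 3) + 4) + Z(8)) = 20*(((-1*(-1) - 3) + 4) + 2*8*(-4 + 8)) = 20*(((1 - 3) + 4) + 2*8*4) = 20*((-2 + 4) + 64) = 20*(2 + 64) = 20*66 = 1320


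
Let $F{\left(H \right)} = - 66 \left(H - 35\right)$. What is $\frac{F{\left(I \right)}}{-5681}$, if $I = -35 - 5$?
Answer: $- \frac{4950}{5681} \approx -0.87133$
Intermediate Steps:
$I = -40$
$F{\left(H \right)} = 2310 - 66 H$ ($F{\left(H \right)} = - 66 \left(-35 + H\right) = 2310 - 66 H$)
$\frac{F{\left(I \right)}}{-5681} = \frac{2310 - -2640}{-5681} = \left(2310 + 2640\right) \left(- \frac{1}{5681}\right) = 4950 \left(- \frac{1}{5681}\right) = - \frac{4950}{5681}$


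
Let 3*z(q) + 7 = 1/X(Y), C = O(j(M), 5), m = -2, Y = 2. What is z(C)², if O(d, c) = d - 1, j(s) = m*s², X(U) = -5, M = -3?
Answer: 144/25 ≈ 5.7600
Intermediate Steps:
j(s) = -2*s²
O(d, c) = -1 + d
C = -19 (C = -1 - 2*(-3)² = -1 - 2*9 = -1 - 18 = -19)
z(q) = -12/5 (z(q) = -7/3 + (⅓)/(-5) = -7/3 + (⅓)*(-⅕) = -7/3 - 1/15 = -12/5)
z(C)² = (-12/5)² = 144/25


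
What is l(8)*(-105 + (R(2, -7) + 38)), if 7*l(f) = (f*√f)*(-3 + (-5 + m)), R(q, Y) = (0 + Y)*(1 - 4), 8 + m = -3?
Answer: 13984*√2/7 ≈ 2825.2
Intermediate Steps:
m = -11 (m = -8 - 3 = -11)
R(q, Y) = -3*Y (R(q, Y) = Y*(-3) = -3*Y)
l(f) = -19*f^(3/2)/7 (l(f) = ((f*√f)*(-3 + (-5 - 11)))/7 = (f^(3/2)*(-3 - 16))/7 = (f^(3/2)*(-19))/7 = (-19*f^(3/2))/7 = -19*f^(3/2)/7)
l(8)*(-105 + (R(2, -7) + 38)) = (-304*√2/7)*(-105 + (-3*(-7) + 38)) = (-304*√2/7)*(-105 + (21 + 38)) = (-304*√2/7)*(-105 + 59) = -304*√2/7*(-46) = 13984*√2/7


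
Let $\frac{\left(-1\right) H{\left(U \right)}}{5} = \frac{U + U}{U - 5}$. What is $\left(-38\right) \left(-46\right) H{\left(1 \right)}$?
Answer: $4370$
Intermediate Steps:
$H{\left(U \right)} = - \frac{10 U}{-5 + U}$ ($H{\left(U \right)} = - 5 \frac{U + U}{U - 5} = - 5 \frac{2 U}{-5 + U} = - \frac{10 U}{-5 + U}$)
$\left(-38\right) \left(-46\right) H{\left(1 \right)} = \left(-38\right) \left(-46\right) \left(\left(-10\right) 1 \frac{1}{-5 + 1}\right) = 1748 \left(\left(-10\right) 1 \frac{1}{-4}\right) = 1748 \left(\left(-10\right) 1 \left(- \frac{1}{4}\right)\right) = 1748 \cdot \frac{5}{2} = 4370$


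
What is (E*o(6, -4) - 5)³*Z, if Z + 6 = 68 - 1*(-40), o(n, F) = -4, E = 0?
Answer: -12750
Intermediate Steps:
Z = 102 (Z = -6 + (68 - 1*(-40)) = -6 + (68 + 40) = -6 + 108 = 102)
(E*o(6, -4) - 5)³*Z = (0*(-4) - 5)³*102 = (0 - 5)³*102 = (-5)³*102 = -125*102 = -12750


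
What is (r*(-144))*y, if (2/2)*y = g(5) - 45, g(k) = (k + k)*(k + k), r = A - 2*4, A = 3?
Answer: 39600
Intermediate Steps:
r = -5 (r = 3 - 2*4 = 3 - 8 = -5)
g(k) = 4*k² (g(k) = (2*k)*(2*k) = 4*k²)
y = 55 (y = 4*5² - 45 = 4*25 - 45 = 100 - 45 = 55)
(r*(-144))*y = -5*(-144)*55 = 720*55 = 39600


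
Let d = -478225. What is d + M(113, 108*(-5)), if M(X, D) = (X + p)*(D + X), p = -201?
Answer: -440649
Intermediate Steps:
M(X, D) = (-201 + X)*(D + X) (M(X, D) = (X - 201)*(D + X) = (-201 + X)*(D + X))
d + M(113, 108*(-5)) = -478225 + (113² - 21708*(-5) - 201*113 + (108*(-5))*113) = -478225 + (12769 - 201*(-540) - 22713 - 540*113) = -478225 + (12769 + 108540 - 22713 - 61020) = -478225 + 37576 = -440649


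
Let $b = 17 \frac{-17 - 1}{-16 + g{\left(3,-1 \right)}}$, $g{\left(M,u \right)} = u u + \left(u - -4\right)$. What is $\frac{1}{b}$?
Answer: $\frac{2}{51} \approx 0.039216$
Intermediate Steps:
$g{\left(M,u \right)} = 4 + u + u^{2}$ ($g{\left(M,u \right)} = u^{2} + \left(u + 4\right) = u^{2} + \left(4 + u\right) = 4 + u + u^{2}$)
$b = \frac{51}{2}$ ($b = 17 \frac{-17 - 1}{-16 + \left(4 - 1 + \left(-1\right)^{2}\right)} = 17 \left(- \frac{18}{-16 + \left(4 - 1 + 1\right)}\right) = 17 \left(- \frac{18}{-16 + 4}\right) = 17 \left(- \frac{18}{-12}\right) = 17 \left(\left(-18\right) \left(- \frac{1}{12}\right)\right) = 17 \cdot \frac{3}{2} = \frac{51}{2} \approx 25.5$)
$\frac{1}{b} = \frac{1}{\frac{51}{2}} = \frac{2}{51}$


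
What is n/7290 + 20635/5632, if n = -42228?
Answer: -1618499/760320 ≈ -2.1287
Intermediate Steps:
n/7290 + 20635/5632 = -42228/7290 + 20635/5632 = -42228*1/7290 + 20635*(1/5632) = -782/135 + 20635/5632 = -1618499/760320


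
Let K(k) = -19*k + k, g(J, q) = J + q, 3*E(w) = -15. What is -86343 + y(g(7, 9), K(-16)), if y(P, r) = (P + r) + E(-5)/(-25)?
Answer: -430194/5 ≈ -86039.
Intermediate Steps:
E(w) = -5 (E(w) = (1/3)*(-15) = -5)
K(k) = -18*k
y(P, r) = 1/5 + P + r (y(P, r) = (P + r) - 5/(-25) = (P + r) - 5*(-1/25) = (P + r) + 1/5 = 1/5 + P + r)
-86343 + y(g(7, 9), K(-16)) = -86343 + (1/5 + (7 + 9) - 18*(-16)) = -86343 + (1/5 + 16 + 288) = -86343 + 1521/5 = -430194/5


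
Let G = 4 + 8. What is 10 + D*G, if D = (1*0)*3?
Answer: 10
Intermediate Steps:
G = 12
D = 0 (D = 0*3 = 0)
10 + D*G = 10 + 0*12 = 10 + 0 = 10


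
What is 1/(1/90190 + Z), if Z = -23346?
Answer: -90190/2105575739 ≈ -4.2834e-5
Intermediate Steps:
1/(1/90190 + Z) = 1/(1/90190 - 23346) = 1/(-2105575739/90190) = -90190/2105575739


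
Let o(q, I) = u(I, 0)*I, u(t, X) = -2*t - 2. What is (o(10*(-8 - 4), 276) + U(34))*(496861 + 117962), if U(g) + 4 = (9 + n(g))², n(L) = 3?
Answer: -93922820772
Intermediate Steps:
u(t, X) = -2 - 2*t
o(q, I) = I*(-2 - 2*I) (o(q, I) = (-2 - 2*I)*I = I*(-2 - 2*I))
U(g) = 140 (U(g) = -4 + (9 + 3)² = -4 + 12² = -4 + 144 = 140)
(o(10*(-8 - 4), 276) + U(34))*(496861 + 117962) = (-2*276*(1 + 276) + 140)*(496861 + 117962) = (-2*276*277 + 140)*614823 = (-152904 + 140)*614823 = -152764*614823 = -93922820772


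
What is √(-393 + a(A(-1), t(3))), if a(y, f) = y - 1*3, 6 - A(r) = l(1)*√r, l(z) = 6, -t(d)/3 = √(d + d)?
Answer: √(-390 - 6*I) ≈ 0.1519 - 19.749*I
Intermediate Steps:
t(d) = -3*√2*√d (t(d) = -3*√(d + d) = -3*√2*√d)
A(r) = 6 - 6*√r
a(y, f) = -3 + y (a(y, f) = y - 3 = -3 + y)
√(-393 + a(A(-1), t(3))) = √(-393 + (-3 + (6 - 6*I))) = √(-393 + (3 - 6*I)) = √(-390 - 6*I)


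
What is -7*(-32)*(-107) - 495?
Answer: -24463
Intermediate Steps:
-7*(-32)*(-107) - 495 = 224*(-107) - 495 = -23968 - 495 = -24463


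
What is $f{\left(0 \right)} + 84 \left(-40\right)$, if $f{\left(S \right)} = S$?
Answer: $-3360$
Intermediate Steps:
$f{\left(0 \right)} + 84 \left(-40\right) = 0 + 84 \left(-40\right) = 0 - 3360 = -3360$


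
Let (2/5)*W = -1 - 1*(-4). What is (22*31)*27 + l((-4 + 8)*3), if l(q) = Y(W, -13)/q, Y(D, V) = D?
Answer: 147317/8 ≈ 18415.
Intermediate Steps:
W = 15/2 (W = 5*(-1 - 1*(-4))/2 = 5*(-1 + 4)/2 = (5/2)*3 = 15/2 ≈ 7.5000)
l(q) = 15/(2*q)
(22*31)*27 + l((-4 + 8)*3) = (22*31)*27 + 15/(2*(((-4 + 8)*3))) = 682*27 + 15/(2*((4*3))) = 18414 + (15/2)/12 = 18414 + (15/2)*(1/12) = 18414 + 5/8 = 147317/8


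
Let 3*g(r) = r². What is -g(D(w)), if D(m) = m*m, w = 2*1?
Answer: -16/3 ≈ -5.3333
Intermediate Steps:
w = 2
D(m) = m²
g(r) = r²/3
-g(D(w)) = -(2²)²/3 = -4²/3 = -16/3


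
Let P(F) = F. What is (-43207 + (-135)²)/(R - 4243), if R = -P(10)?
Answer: 24982/4253 ≈ 5.8740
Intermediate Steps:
R = -10 (R = -1*10 = -10)
(-43207 + (-135)²)/(R - 4243) = (-43207 + (-135)²)/(-10 - 4243) = (-43207 + 18225)/(-4253) = -24982*(-1/4253) = 24982/4253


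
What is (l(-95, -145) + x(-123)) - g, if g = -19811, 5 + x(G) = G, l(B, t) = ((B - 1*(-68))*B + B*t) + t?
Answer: 35878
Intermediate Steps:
l(B, t) = t + B*t + B*(68 + B) (l(B, t) = ((B + 68)*B + B*t) + t = ((68 + B)*B + B*t) + t = (B*(68 + B) + B*t) + t = (B*t + B*(68 + B)) + t = t + B*t + B*(68 + B))
x(G) = -5 + G
(l(-95, -145) + x(-123)) - g = ((-145 + (-95)² + 68*(-95) - 95*(-145)) + (-5 - 123)) - 1*(-19811) = ((-145 + 9025 - 6460 + 13775) - 128) + 19811 = (16195 - 128) + 19811 = 16067 + 19811 = 35878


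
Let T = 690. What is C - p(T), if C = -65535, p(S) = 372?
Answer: -65907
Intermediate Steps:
C - p(T) = -65535 - 1*372 = -65535 - 372 = -65907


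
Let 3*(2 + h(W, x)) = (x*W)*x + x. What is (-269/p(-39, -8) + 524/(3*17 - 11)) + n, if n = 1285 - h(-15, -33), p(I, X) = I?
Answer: 2637569/390 ≈ 6763.0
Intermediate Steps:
h(W, x) = -2 + x/3 + W*x**2/3 (h(W, x) = -2 + ((x*W)*x + x)/3 = -2 + ((W*x)*x + x)/3 = -2 + (W*x**2 + x)/3 = -2 + (x + W*x**2)/3 = -2 + (x/3 + W*x**2/3) = -2 + x/3 + W*x**2/3)
n = 6743 (n = 1285 - (-2 + (1/3)*(-33) + (1/3)*(-15)*(-33)**2) = 1285 - (-2 - 11 + (1/3)*(-15)*1089) = 1285 - (-2 - 11 - 5445) = 1285 - 1*(-5458) = 1285 + 5458 = 6743)
(-269/p(-39, -8) + 524/(3*17 - 11)) + n = (-269/(-39) + 524/(3*17 - 11)) + 6743 = (-269*(-1/39) + 524/(51 - 11)) + 6743 = (269/39 + 524/40) + 6743 = (269/39 + 524*(1/40)) + 6743 = (269/39 + 131/10) + 6743 = 7799/390 + 6743 = 2637569/390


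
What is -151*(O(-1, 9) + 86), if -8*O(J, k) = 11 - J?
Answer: -25519/2 ≈ -12760.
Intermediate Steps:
O(J, k) = -11/8 + J/8 (O(J, k) = -(11 - J)/8 = -11/8 + J/8)
-151*(O(-1, 9) + 86) = -151*((-11/8 + (1/8)*(-1)) + 86) = -151*((-11/8 - 1/8) + 86) = -151*(-3/2 + 86) = -151*169/2 = -25519/2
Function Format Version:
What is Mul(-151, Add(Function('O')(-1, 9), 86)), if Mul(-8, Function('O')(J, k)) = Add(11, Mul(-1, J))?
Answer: Rational(-25519, 2) ≈ -12760.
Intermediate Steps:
Function('O')(J, k) = Add(Rational(-11, 8), Mul(Rational(1, 8), J)) (Function('O')(J, k) = Mul(Rational(-1, 8), Add(11, Mul(-1, J))) = Add(Rational(-11, 8), Mul(Rational(1, 8), J)))
Mul(-151, Add(Function('O')(-1, 9), 86)) = Mul(-151, Add(Add(Rational(-11, 8), Mul(Rational(1, 8), -1)), 86)) = Mul(-151, Add(Add(Rational(-11, 8), Rational(-1, 8)), 86)) = Mul(-151, Add(Rational(-3, 2), 86)) = Mul(-151, Rational(169, 2)) = Rational(-25519, 2)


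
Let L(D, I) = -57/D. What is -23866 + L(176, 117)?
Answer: -4200473/176 ≈ -23866.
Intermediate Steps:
-23866 + L(176, 117) = -23866 - 57/176 = -4200473/176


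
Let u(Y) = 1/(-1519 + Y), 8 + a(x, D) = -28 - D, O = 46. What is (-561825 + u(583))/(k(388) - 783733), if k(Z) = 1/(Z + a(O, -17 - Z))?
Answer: 398082228157/555315583680 ≈ 0.71686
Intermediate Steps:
a(x, D) = -36 - D (a(x, D) = -8 + (-28 - D) = -36 - D)
k(Z) = 1/(-19 + 2*Z) (k(Z) = 1/(Z + (-36 - (-17 - Z))) = 1/(Z + (-36 + (17 + Z))) = 1/(Z + (-19 + Z)) = 1/(-19 + 2*Z))
(-561825 + u(583))/(k(388) - 783733) = (-561825 + 1/(-1519 + 583))/(1/(-19 + 2*388) - 783733) = (-561825 + 1/(-936))/(1/(-19 + 776) - 783733) = (-561825 - 1/936)/(1/757 - 783733) = -525868201/(936*(1/757 - 783733)) = -525868201/(936*(-593285880/757)) = -525868201/936*(-757/593285880) = 398082228157/555315583680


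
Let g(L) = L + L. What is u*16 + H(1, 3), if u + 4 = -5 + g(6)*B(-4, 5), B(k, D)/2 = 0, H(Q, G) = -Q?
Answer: -145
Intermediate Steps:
g(L) = 2*L
B(k, D) = 0 (B(k, D) = 2*0 = 0)
u = -9 (u = -4 + (-5 + (2*6)*0) = -4 + (-5 + 12*0) = -4 + (-5 + 0) = -4 - 5 = -9)
u*16 + H(1, 3) = -9*16 - 1*1 = -144 - 1 = -145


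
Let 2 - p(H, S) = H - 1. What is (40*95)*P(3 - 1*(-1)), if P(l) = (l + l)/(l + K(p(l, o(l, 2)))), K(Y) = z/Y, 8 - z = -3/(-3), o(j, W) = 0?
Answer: -30400/3 ≈ -10133.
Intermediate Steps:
p(H, S) = 3 - H (p(H, S) = 2 - (H - 1) = 2 - (-1 + H) = 2 + (1 - H) = 3 - H)
z = 7 (z = 8 - (-3)/(-3) = 8 - (-3)*(-1)/3 = 8 - 1*1 = 8 - 1 = 7)
K(Y) = 7/Y
P(l) = 2*l/(l + 7/(3 - l)) (P(l) = (l + l)/(l + 7/(3 - l)) = (2*l)/(l + 7/(3 - l)) = 2*l/(l + 7/(3 - l)))
(40*95)*P(3 - 1*(-1)) = (40*95)*(2*(3 - 1*(-1))*(-3 + (3 - 1*(-1)))/(-7 + (3 - 1*(-1))*(-3 + (3 - 1*(-1))))) = 3800*(2*(3 + 1)*(-3 + (3 + 1))/(-7 + (3 + 1)*(-3 + (3 + 1)))) = 3800*(2*4*(-3 + 4)/(-7 + 4*(-3 + 4))) = 3800*(2*4*1/(-7 + 4*1)) = 3800*(2*4*1/(-7 + 4)) = 3800*(2*4*1/(-3)) = 3800*(2*4*(-1/3)*1) = 3800*(-8/3) = -30400/3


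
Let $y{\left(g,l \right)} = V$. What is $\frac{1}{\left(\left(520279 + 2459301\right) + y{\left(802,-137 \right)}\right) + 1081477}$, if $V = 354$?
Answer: $\frac{1}{4061411} \approx 2.4622 \cdot 10^{-7}$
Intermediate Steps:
$y{\left(g,l \right)} = 354$
$\frac{1}{\left(\left(520279 + 2459301\right) + y{\left(802,-137 \right)}\right) + 1081477} = \frac{1}{\left(\left(520279 + 2459301\right) + 354\right) + 1081477} = \frac{1}{\left(2979580 + 354\right) + 1081477} = \frac{1}{2979934 + 1081477} = \frac{1}{4061411}$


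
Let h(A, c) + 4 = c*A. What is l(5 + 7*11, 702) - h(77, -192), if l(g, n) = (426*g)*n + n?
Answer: 24537754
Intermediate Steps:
h(A, c) = -4 + A*c (h(A, c) = -4 + c*A = -4 + A*c)
l(g, n) = n + 426*g*n (l(g, n) = 426*g*n + n = n + 426*g*n)
l(5 + 7*11, 702) - h(77, -192) = 702*(1 + 426*(5 + 7*11)) - (-4 + 77*(-192)) = 702*(1 + 426*(5 + 77)) - (-4 - 14784) = 702*(1 + 426*82) - 1*(-14788) = 702*(1 + 34932) + 14788 = 702*34933 + 14788 = 24522966 + 14788 = 24537754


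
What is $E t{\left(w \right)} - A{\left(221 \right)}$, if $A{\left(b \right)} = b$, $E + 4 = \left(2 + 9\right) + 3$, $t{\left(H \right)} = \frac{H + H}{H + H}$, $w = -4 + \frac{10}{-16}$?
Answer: $-211$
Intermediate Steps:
$w = - \frac{37}{8}$ ($w = -4 + 10 \left(- \frac{1}{16}\right) = -4 - \frac{5}{8} = - \frac{37}{8} \approx -4.625$)
$t{\left(H \right)} = 1$ ($t{\left(H \right)} = \frac{2 H}{2 H} = 2 H \frac{1}{2 H} = 1$)
$E = 10$ ($E = -4 + \left(\left(2 + 9\right) + 3\right) = -4 + \left(11 + 3\right) = -4 + 14 = 10$)
$E t{\left(w \right)} - A{\left(221 \right)} = 10 \cdot 1 - 221 = 10 - 221 = -211$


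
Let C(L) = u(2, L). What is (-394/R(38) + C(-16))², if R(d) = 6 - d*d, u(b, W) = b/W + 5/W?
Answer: 3538161/132342016 ≈ 0.026735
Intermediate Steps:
u(b, W) = 5/W + b/W
C(L) = 7/L (C(L) = (5 + 2)/L = 7/L)
R(d) = 6 - d²
(-394/R(38) + C(-16))² = (-394/(6 - 1*38²) + 7/(-16))² = (-394/(6 - 1*1444) + 7*(-1/16))² = (-394/(6 - 1444) - 7/16)² = (-394/(-1438) - 7/16)² = (-394*(-1/1438) - 7/16)² = (197/719 - 7/16)² = (-1881/11504)² = 3538161/132342016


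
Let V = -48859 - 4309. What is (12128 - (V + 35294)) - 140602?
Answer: -110600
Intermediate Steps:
V = -53168
(12128 - (V + 35294)) - 140602 = (12128 - (-53168 + 35294)) - 140602 = (12128 - 1*(-17874)) - 140602 = (12128 + 17874) - 140602 = 30002 - 140602 = -110600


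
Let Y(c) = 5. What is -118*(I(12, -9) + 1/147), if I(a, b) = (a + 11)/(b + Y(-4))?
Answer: 199243/294 ≈ 677.70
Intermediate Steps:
I(a, b) = (11 + a)/(5 + b) (I(a, b) = (a + 11)/(b + 5) = (11 + a)/(5 + b))
-118*(I(12, -9) + 1/147) = -118*((11 + 12)/(5 - 9) + 1/147) = -118*(23/(-4) + 1/147) = -118*(-1/4*23 + 1/147) = -118*(-23/4 + 1/147) = -118*(-3377/588) = 199243/294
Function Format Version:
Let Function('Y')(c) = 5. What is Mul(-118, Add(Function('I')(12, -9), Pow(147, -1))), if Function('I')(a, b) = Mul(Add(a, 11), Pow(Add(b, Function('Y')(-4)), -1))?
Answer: Rational(199243, 294) ≈ 677.70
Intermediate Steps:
Function('I')(a, b) = Mul(Pow(Add(5, b), -1), Add(11, a)) (Function('I')(a, b) = Mul(Add(a, 11), Pow(Add(b, 5), -1)) = Mul(Add(11, a), Pow(Add(5, b), -1)) = Mul(Pow(Add(5, b), -1), Add(11, a)))
Mul(-118, Add(Function('I')(12, -9), Pow(147, -1))) = Mul(-118, Add(Mul(Pow(Add(5, -9), -1), Add(11, 12)), Pow(147, -1))) = Mul(-118, Add(Mul(Pow(-4, -1), 23), Rational(1, 147))) = Mul(-118, Add(Mul(Rational(-1, 4), 23), Rational(1, 147))) = Mul(-118, Add(Rational(-23, 4), Rational(1, 147))) = Mul(-118, Rational(-3377, 588)) = Rational(199243, 294)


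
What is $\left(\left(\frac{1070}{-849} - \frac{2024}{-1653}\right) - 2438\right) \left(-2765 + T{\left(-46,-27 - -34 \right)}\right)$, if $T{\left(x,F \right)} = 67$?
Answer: $\frac{161952525080}{24621} \approx 6.5778 \cdot 10^{6}$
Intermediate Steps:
$\left(\left(\frac{1070}{-849} - \frac{2024}{-1653}\right) - 2438\right) \left(-2765 + T{\left(-46,-27 - -34 \right)}\right) = \left(\left(\frac{1070}{-849} - \frac{2024}{-1653}\right) - 2438\right) \left(-2765 + 67\right) = \left(\left(1070 \left(- \frac{1}{849}\right) - - \frac{2024}{1653}\right) - 2438\right) \left(-2698\right) = \left(\left(- \frac{1070}{849} + \frac{2024}{1653}\right) - 2438\right) \left(-2698\right) = \left(- \frac{16778}{467799} - 2438\right) \left(-2698\right) = \left(- \frac{1140510740}{467799}\right) \left(-2698\right) = \frac{161952525080}{24621}$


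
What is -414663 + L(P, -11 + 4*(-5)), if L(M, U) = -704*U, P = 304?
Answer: -392839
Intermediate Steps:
-414663 + L(P, -11 + 4*(-5)) = -414663 - 704*(-11 + 4*(-5)) = -414663 - 704*(-11 - 20) = -414663 - 704*(-31) = -414663 + 21824 = -392839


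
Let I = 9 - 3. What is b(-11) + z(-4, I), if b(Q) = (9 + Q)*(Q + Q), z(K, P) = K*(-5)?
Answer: 64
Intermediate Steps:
I = 6
z(K, P) = -5*K
b(Q) = 2*Q*(9 + Q) (b(Q) = (9 + Q)*(2*Q) = 2*Q*(9 + Q))
b(-11) + z(-4, I) = 2*(-11)*(9 - 11) - 5*(-4) = 2*(-11)*(-2) + 20 = 44 + 20 = 64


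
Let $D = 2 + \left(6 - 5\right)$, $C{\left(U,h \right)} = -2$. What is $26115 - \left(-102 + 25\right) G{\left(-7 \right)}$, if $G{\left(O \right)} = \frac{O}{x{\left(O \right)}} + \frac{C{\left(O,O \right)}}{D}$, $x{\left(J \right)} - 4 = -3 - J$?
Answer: $\frac{623911}{24} \approx 25996.0$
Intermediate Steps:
$x{\left(J \right)} = 1 - J$ ($x{\left(J \right)} = 4 - \left(3 + J\right) = 1 - J$)
$D = 3$ ($D = 2 + \left(6 - 5\right) = 2 + 1 = 3$)
$G{\left(O \right)} = - \frac{2}{3} + \frac{O}{1 - O}$ ($G{\left(O \right)} = \frac{O}{1 - O} - \frac{2}{3} = - \frac{2}{3} + \frac{O}{1 - O}$)
$26115 - \left(-102 + 25\right) G{\left(-7 \right)} = 26115 - \left(-102 + 25\right) \frac{2 - -35}{3 \left(-1 - 7\right)} = 26115 - - 77 \frac{2 + 35}{3 \left(-8\right)} = 26115 - - 77 \cdot \frac{1}{3} \left(- \frac{1}{8}\right) 37 = 26115 - \left(-77\right) \left(- \frac{37}{24}\right) = 26115 - \frac{2849}{24} = \frac{623911}{24}$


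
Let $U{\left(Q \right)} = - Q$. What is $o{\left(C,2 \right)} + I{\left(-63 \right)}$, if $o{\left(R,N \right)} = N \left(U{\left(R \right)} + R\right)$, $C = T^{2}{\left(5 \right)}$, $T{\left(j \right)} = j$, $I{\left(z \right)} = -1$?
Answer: $-1$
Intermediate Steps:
$C = 25$ ($C = 5^{2} = 25$)
$o{\left(R,N \right)} = 0$ ($o{\left(R,N \right)} = N \left(- R + R\right) = N 0 = 0$)
$o{\left(C,2 \right)} + I{\left(-63 \right)} = 0 - 1 = -1$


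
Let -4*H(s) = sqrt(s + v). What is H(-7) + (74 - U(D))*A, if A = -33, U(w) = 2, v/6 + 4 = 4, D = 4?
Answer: -2376 - I*sqrt(7)/4 ≈ -2376.0 - 0.66144*I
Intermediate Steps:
v = 0 (v = -24 + 6*4 = -24 + 24 = 0)
H(s) = -sqrt(s)/4 (H(s) = -sqrt(s + 0)/4 = -sqrt(s)/4)
H(-7) + (74 - U(D))*A = -I*sqrt(7)/4 + (74 - 1*2)*(-33) = -I*sqrt(7)/4 + (74 - 2)*(-33) = -I*sqrt(7)/4 + 72*(-33) = -I*sqrt(7)/4 - 2376 = -2376 - I*sqrt(7)/4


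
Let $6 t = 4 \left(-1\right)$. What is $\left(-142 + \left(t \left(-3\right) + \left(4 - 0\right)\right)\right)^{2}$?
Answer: $18496$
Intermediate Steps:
$t = - \frac{2}{3}$ ($t = \frac{4 \left(-1\right)}{6} = \frac{1}{6} \left(-4\right) = - \frac{2}{3} \approx -0.66667$)
$\left(-142 + \left(t \left(-3\right) + \left(4 - 0\right)\right)\right)^{2} = \left(-142 + \left(\left(- \frac{2}{3}\right) \left(-3\right) + \left(4 - 0\right)\right)\right)^{2} = \left(-142 + \left(2 + \left(4 + 0\right)\right)\right)^{2} = \left(-142 + \left(2 + 4\right)\right)^{2} = \left(-142 + 6\right)^{2} = \left(-136\right)^{2} = 18496$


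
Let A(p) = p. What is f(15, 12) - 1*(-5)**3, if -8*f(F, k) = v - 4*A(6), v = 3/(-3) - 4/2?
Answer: 1027/8 ≈ 128.38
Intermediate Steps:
v = -3 (v = 3*(-1/3) - 4*1/2 = -1 - 2 = -3)
f(F, k) = 27/8 (f(F, k) = -(-3 - 4*6)/8 = -(-3 - 24)/8 = -1/8*(-27) = 27/8)
f(15, 12) - 1*(-5)**3 = 27/8 - 1*(-5)**3 = 27/8 - 1*(-125) = 27/8 + 125 = 1027/8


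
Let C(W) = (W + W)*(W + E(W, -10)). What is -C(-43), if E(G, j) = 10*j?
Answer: -12298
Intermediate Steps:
C(W) = 2*W*(-100 + W) (C(W) = (W + W)*(W + 10*(-10)) = (2*W)*(W - 100) = (2*W)*(-100 + W) = 2*W*(-100 + W))
-C(-43) = -2*(-43)*(-100 - 43) = -2*(-43)*(-143) = -1*12298 = -12298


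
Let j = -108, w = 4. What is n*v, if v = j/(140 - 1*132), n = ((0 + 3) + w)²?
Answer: -1323/2 ≈ -661.50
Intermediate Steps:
n = 49 (n = ((0 + 3) + 4)² = (3 + 4)² = 7² = 49)
v = -27/2 (v = -108/(140 - 1*132) = -108/(140 - 132) = -108/8 = -108*⅛ = -27/2 ≈ -13.500)
n*v = 49*(-27/2) = -1323/2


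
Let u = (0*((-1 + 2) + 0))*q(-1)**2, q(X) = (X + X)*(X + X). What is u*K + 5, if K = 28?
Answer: 5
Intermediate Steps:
q(X) = 4*X**2 (q(X) = (2*X)*(2*X) = 4*X**2)
u = 0 (u = (0*((-1 + 2) + 0))*(4*(-1)**2)**2 = (0*(1 + 0))*(4*1)**2 = (0*1)*4**2 = 0*16 = 0)
u*K + 5 = 0*28 + 5 = 0 + 5 = 5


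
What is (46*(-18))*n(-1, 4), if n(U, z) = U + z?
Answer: -2484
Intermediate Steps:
(46*(-18))*n(-1, 4) = (46*(-18))*(-1 + 4) = -828*3 = -2484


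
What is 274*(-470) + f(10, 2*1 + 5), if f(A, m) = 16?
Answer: -128764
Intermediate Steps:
274*(-470) + f(10, 2*1 + 5) = 274*(-470) + 16 = -128780 + 16 = -128764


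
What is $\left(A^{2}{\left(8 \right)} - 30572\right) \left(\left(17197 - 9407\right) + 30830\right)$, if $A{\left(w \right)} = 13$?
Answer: $-1174163860$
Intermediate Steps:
$\left(A^{2}{\left(8 \right)} - 30572\right) \left(\left(17197 - 9407\right) + 30830\right) = \left(13^{2} - 30572\right) \left(\left(17197 - 9407\right) + 30830\right) = \left(169 - 30572\right) \left(7790 + 30830\right) = \left(-30403\right) 38620 = -1174163860$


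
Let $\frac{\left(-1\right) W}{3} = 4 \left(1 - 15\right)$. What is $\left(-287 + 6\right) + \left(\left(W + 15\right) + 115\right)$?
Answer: $17$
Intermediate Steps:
$W = 168$ ($W = - 3 \cdot 4 \left(1 - 15\right) = - 3 \cdot 4 \left(-14\right) = \left(-3\right) \left(-56\right) = 168$)
$\left(-287 + 6\right) + \left(\left(W + 15\right) + 115\right) = \left(-287 + 6\right) + \left(\left(168 + 15\right) + 115\right) = -281 + \left(183 + 115\right) = -281 + 298 = 17$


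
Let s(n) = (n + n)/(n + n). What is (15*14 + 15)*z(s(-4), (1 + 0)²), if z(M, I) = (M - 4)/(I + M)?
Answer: -675/2 ≈ -337.50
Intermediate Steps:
s(n) = 1 (s(n) = (2*n)/((2*n)) = (2*n)*(1/(2*n)) = 1)
z(M, I) = (-4 + M)/(I + M)
(15*14 + 15)*z(s(-4), (1 + 0)²) = (15*14 + 15)*((-4 + 1)/((1 + 0)² + 1)) = (210 + 15)*(-3/(1² + 1)) = 225*(-3/(1 + 1)) = 225*(-3/2) = -675/2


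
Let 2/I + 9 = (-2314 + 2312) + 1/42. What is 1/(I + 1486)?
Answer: 461/684962 ≈ 0.00067303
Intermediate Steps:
I = -84/461 (I = 2/(-9 + ((-2314 + 2312) + 1/42)) = 2/(-9 + (-2 + 1/42)) = 2/(-9 - 83/42) = 2/(-461/42) = 2*(-42/461) = -84/461 ≈ -0.18221)
1/(I + 1486) = 1/(-84/461 + 1486) = 1/(684962/461) = 461/684962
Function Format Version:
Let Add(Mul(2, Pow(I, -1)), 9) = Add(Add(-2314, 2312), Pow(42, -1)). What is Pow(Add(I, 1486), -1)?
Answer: Rational(461, 684962) ≈ 0.00067303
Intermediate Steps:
I = Rational(-84, 461) (I = Mul(2, Pow(Add(-9, Add(Add(-2314, 2312), Pow(42, -1))), -1)) = Mul(2, Pow(Add(-9, Add(-2, Rational(1, 42))), -1)) = Mul(2, Pow(Add(-9, Rational(-83, 42)), -1)) = Mul(2, Pow(Rational(-461, 42), -1)) = Mul(2, Rational(-42, 461)) = Rational(-84, 461) ≈ -0.18221)
Pow(Add(I, 1486), -1) = Pow(Add(Rational(-84, 461), 1486), -1) = Pow(Rational(684962, 461), -1) = Rational(461, 684962)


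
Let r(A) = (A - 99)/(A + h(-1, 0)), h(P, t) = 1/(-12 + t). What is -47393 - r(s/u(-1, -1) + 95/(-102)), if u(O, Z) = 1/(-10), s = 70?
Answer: -6777693937/143007 ≈ -47394.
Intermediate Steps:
u(O, Z) = -⅒
r(A) = (-99 + A)/(-1/12 + A) (r(A) = (A - 99)/(A + 1/(-12 + 0)) = (-99 + A)/(A + 1/(-12)) = (-99 + A)/(A - 1/12) = (-99 + A)/(-1/12 + A))
-47393 - r(s/u(-1, -1) + 95/(-102)) = -47393 - 12*(-99 + (70/(-⅒) + 95/(-102)))/(-1 + 12*(70/(-⅒) + 95/(-102))) = -47393 - 12*(-99 + (70*(-10) + 95*(-1/102)))/(-1 + 12*(70*(-10) + 95*(-1/102))) = -47393 - 12*(-99 + (-700 - 95/102))/(-1 + 12*(-700 - 95/102)) = -47393 - 12*(-99 - 71495/102)/(-1 + 12*(-71495/102)) = -47393 - 12*(-81593)/((-1 - 142990/17)*102) = -47393 - 12*(-81593)/((-143007/17)*102) = -47393 - 12*(-17)*(-81593)/(143007*102) = -47393 - 1*163186/143007 = -47393 - 163186/143007 = -6777693937/143007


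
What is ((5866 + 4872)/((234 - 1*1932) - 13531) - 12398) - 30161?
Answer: -648141749/15229 ≈ -42560.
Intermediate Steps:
((5866 + 4872)/((234 - 1*1932) - 13531) - 12398) - 30161 = (10738/((234 - 1932) - 13531) - 12398) - 30161 = (10738/(-1698 - 13531) - 12398) - 30161 = (10738/(-15229) - 12398) - 30161 = (10738*(-1/15229) - 12398) - 30161 = (-10738/15229 - 12398) - 30161 = -188819880/15229 - 30161 = -648141749/15229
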